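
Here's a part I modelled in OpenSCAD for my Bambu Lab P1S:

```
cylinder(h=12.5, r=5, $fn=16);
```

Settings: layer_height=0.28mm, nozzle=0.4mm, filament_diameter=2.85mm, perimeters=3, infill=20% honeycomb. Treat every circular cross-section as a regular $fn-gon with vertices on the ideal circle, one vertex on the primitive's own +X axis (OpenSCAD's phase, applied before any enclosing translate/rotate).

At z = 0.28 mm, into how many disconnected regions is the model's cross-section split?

At z = 0.28 mm: the r=5 cylinder contributes a regular 16-gon of circumradius 5. The result has 1 disconnected region.

1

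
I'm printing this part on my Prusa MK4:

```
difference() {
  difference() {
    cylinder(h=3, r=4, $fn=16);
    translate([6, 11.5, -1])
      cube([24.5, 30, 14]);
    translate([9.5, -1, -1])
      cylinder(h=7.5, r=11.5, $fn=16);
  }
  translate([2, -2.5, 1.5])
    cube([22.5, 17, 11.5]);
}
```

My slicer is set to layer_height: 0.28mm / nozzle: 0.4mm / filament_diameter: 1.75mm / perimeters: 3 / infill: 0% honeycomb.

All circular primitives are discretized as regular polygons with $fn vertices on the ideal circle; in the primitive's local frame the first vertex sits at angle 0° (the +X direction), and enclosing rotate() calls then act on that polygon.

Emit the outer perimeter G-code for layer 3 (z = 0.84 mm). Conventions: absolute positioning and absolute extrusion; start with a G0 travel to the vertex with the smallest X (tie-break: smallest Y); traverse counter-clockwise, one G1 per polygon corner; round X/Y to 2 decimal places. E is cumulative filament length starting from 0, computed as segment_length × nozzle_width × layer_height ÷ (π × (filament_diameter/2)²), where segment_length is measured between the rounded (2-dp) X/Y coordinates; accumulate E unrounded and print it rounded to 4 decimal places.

At z = 0.84 mm: the cylinder: section is a regular 16-gon, circumradius r=4; the cube at (6, 11.5) (footprint 24.5×30) is included at this height; the r=11.5 cylinder at (9.5, -1) gives a regular 16-gon of circumradius 11.5 (constant along its height); Taking the first minus the rest: starting from the r=4 cylinder, the 24.5×30 cube at (6, 11.5) misses the remaining region (no effect); the r=11.5 cylinder at (9.5, -1) partially overlaps it — only the 36.76 mm² overlap (of its 404.88 mm²) is removed, clipping the outline — 1 connected region; the cube at (2, -2.5) is not intersected at this z (z outside [1.5, 13]); After the difference (first − rest): none of the subtracted shapes is present at this height, so that combined region is unchanged — 1 connected region. The outline is a single polygon with 11 vertices. Extrusion per mm of travel: 0.4 × 0.28 / (π × 0.875²) = 0.046564. Accumulating E over each segment gives final E = 0.8340.

G0 X-4.00 Y0.00 Z0.84
G1 X-3.70 Y-1.53 E0.0726
G1 X-2.83 Y-2.83 E0.1454
G1 X-1.53 Y-3.70 E0.2183
G1 X-1.46 Y-3.71 E0.2216
G1 X-2.00 Y-1.00 E0.3502
G1 X-1.12 Y3.40 E0.5592
G1 X-0.84 Y3.83 E0.5831
G1 X-1.53 Y3.70 E0.6158
G1 X-2.83 Y2.83 E0.6886
G1 X-3.70 Y1.53 E0.7614
G1 X-4.00 Y0.00 E0.8340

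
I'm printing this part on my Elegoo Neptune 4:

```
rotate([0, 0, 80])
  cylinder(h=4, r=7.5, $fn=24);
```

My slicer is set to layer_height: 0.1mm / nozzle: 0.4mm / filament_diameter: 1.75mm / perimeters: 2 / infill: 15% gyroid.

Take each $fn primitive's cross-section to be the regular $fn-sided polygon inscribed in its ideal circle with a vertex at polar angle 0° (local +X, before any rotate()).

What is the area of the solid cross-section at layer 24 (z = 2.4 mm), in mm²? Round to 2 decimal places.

At z = 2.4 mm: the r=7.5 cylinder gives a regular 24-gon of circumradius 7.5 (constant along its height) (area = (24/2)·7.500²·sin(360°/24) = 174.70 mm²); (whole slice rotated 80° about Z — lengths, areas and connectivity unchanged). Overall, the cross-section is a single solid region. Net area = 174.70 mm².

174.70 mm²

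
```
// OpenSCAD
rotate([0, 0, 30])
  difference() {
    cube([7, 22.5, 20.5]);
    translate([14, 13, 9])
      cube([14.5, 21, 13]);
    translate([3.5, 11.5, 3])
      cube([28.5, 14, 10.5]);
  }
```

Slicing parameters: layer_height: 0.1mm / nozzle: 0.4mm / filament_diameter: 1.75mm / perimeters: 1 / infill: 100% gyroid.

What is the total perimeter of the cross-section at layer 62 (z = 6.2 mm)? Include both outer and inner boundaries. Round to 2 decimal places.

59.00 mm

At z = 6.2 mm: the cube is present — its section is the full 7×22.5 rectangle (perimeter 59.00 mm); the cube at (14, 13) is absent (z outside [9, 22]); the cube at (3.5, 11.5) is present — its section is the full 28.5×14 rectangle (perimeter 85.00 mm); Subtracting the remaining from the first: starting from the 7×22.5 cube, the 28.5×14 cube at (3.5, 11.5) partially overlaps it — only the 38.50 mm² overlap (of its 399.00 mm²) is removed, clipping the outline — boundary = 59.00 mm; (rotated 30° about Z; rotation is an isometry so areas/perimeters/island counts are preserved). Overall, the cross-section is a single solid region. Total boundary length (outer) = 59.00 mm.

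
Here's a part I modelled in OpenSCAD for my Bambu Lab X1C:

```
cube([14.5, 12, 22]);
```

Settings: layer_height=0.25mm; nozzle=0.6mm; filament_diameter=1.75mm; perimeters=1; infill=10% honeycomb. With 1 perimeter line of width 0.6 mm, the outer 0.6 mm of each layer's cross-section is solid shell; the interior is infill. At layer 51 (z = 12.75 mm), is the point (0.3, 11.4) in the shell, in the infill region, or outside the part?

shell

At z = 12.75 mm: the cube (footprint 14.5×12) is included at this height. Overall, the cross-section is a single solid region. The nearest boundary edge runs (0.00, 12.00)→(0.00, 0.00); distance from the point to it = 0.30 mm. The point is inside the cross-section, 0.30 mm from the nearest boundary — within the 0.6 mm shell band (1 × 0.6).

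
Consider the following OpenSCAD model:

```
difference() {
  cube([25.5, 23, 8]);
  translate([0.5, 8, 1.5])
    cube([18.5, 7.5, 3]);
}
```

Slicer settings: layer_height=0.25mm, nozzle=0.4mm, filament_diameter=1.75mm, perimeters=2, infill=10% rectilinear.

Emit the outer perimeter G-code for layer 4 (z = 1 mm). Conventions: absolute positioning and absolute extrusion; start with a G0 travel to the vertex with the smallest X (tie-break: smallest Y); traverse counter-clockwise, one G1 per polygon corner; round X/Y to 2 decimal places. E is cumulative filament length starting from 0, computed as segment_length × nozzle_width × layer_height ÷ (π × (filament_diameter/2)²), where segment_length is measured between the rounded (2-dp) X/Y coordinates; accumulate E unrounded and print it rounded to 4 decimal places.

At z = 1 mm: the cube (footprint 25.5×23) is included at this height; the cube at (0.5, 8) is absent (z outside [1.5, 4.5]); Taking the first minus the rest: none of the subtracted shapes is present at this height, so the 25.5×23 cube is unchanged — 1 connected region. The outline is a single polygon with 4 vertices. Extrusion per mm of travel: 0.4 × 0.25 / (π × 0.875²) = 0.041575. Accumulating E over each segment gives final E = 4.0328.

G0 X0.00 Y0.00 Z1.00
G1 X25.50 Y0.00 E1.0602
G1 X25.50 Y23.00 E2.0164
G1 X0.00 Y23.00 E3.0766
G1 X0.00 Y0.00 E4.0328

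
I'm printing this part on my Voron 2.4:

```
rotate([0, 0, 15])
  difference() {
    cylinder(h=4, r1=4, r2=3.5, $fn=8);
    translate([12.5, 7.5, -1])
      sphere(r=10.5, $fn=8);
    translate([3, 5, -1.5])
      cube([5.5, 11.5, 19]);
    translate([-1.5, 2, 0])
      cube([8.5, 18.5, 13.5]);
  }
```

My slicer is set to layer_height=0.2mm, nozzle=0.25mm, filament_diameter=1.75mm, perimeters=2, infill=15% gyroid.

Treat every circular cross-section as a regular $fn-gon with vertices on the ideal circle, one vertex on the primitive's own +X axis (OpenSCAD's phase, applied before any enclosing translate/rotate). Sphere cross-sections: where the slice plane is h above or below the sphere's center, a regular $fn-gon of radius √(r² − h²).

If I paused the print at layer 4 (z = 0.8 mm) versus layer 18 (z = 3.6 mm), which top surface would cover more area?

layer 4 (z = 0.8 mm)

Layer 4 (z = 0.8): the cone: at t=0.200 of its height the radius interpolates to r₁+(r₂−r₁)t = 3.900, giving a regular 8-gon of that circumradius (area = (8/2)·3.900²·sin(360°/8) = 43.02 mm²); the sphere at (12.5, 7.5): section is a regular 8-gon, circumradius = √(r²−h²) = √(10.5²−1.8²) = 10.345 (area = (8/2)·10.345²·sin(360°/8) = 302.67 mm²); the cube at (3, 5) (footprint 5.5×11.5) is included at this height (area 63.25 mm²); the cube at (-1.5, 2) (footprint 8.5×18.5) is included at this height (area 157.25 mm²); After the difference (first − rest): starting from the cone (43.02 mm²), the r=10.5 sphere at (12.5, 7.5) misses the remaining region (no effect); the 5.5×11.5 cube at (3, 5) misses the remaining region (no effect); the 8.5×18.5 cube at (-1.5, 2) partially overlaps it — only the 6.17 mm² overlap (of its 157.25 mm²) is removed, clipping the outline — area = 36.85 mm²; (whole slice rotated 15° about Z — lengths, areas and connectivity unchanged). So its area = 36.85 mm². Layer 18 (z = 3.6): the cone (r1=4→r2=3.5) has section circumradius 3.550 here — a regular 8-gon (area = (8/2)·3.550²·sin(360°/8) = 35.65 mm²); the sphere at (12.5, 7.5): section is a regular 8-gon, circumradius = √(r²−h²) = √(10.5²−4.6²) = 9.439 (area = (8/2)·9.439²·sin(360°/8) = 251.98 mm²); the 5.5×11.5 cube at (3, 5) contributes its full rectangle (area 63.25 mm²); the cube at (-1.5, 2) (footprint 8.5×18.5) is included at this height (area 157.25 mm²); After the difference (first − rest): starting from the cone (35.65 mm²), the r=10.5 sphere at (12.5, 7.5) misses the remaining region (no effect); the 5.5×11.5 cube at (3, 5) misses the remaining region (no effect); the 8.5×18.5 cube at (-1.5, 2) partially overlaps it — only the 4.50 mm² overlap (of its 157.25 mm²) is removed, clipping the outline — area = 31.15 mm²; (whole slice rotated 15° about Z — lengths, areas and connectivity unchanged). So its area = 31.15 mm². Layer 4 is larger (36.85 vs 31.15 mm²).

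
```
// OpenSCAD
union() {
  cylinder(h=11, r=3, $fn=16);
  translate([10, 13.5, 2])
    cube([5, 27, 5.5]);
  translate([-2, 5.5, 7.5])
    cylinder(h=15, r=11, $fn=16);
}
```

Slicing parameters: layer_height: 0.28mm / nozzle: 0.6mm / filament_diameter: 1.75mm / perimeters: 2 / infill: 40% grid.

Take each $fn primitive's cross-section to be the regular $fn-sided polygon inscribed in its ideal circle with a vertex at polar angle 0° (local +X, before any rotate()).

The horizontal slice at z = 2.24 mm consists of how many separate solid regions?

2

At z = 2.24 mm: the r=3 cylinder contributes a regular 16-gon of circumradius 3; the 5×27 cube at (10, 13.5) contributes its full rectangle; the cylinder at (-2, 5.5) is absent (z outside [7.5, 22.5]); Taking the union: the 2 present regions are separate (no shared area or edge), so areas and boundary lengths simply add and each stays a separate island — 2 connected regions. The result has 2 disconnected regions.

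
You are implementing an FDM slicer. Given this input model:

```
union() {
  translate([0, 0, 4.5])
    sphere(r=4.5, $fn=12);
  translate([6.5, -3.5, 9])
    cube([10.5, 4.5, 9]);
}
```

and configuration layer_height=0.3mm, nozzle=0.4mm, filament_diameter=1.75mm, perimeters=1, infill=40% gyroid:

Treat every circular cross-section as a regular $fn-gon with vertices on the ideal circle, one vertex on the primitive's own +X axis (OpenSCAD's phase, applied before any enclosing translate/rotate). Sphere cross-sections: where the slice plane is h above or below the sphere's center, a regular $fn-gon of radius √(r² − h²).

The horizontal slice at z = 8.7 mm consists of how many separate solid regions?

At z = 8.7 mm: the r=4.5 sphere slices to a regular 12-gon of circumradius 1.616 (√(r²−h²) with h=4.2 from center); the cube at (6.5, -3.5) is not intersected at this z (z outside [9, 18]); Taking the union: only the r=4.5 sphere is present, so the union is just that shape — 1 connected region. The result has 1 disconnected region.

1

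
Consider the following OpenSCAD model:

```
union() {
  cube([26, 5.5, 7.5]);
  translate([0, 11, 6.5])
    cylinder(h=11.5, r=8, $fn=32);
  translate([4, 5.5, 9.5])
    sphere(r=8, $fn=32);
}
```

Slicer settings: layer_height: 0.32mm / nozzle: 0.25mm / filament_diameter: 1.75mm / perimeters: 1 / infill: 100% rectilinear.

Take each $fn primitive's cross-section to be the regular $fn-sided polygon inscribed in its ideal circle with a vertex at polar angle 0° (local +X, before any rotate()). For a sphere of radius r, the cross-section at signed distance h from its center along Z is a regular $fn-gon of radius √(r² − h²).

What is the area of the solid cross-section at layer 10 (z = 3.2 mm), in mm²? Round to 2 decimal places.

182.72 mm²

At z = 3.2 mm: the cube (footprint 26×5.5) is included at this height (area 143.00 mm²); the cylinder at (0, 11) is not intersected at this z (z outside [6.5, 18]); the r=8 sphere at (4, 5.5) contributes a regular 32-gon of circumradius √(8²−6.3²) = 4.931 (area = (32/2)·4.931²·sin(360°/32) = 75.88 mm²); Taking the union: the regions partially overlap — summed areas 218.88 mm² minus the doubly-counted overlap 36.16 mm² gives 182.72 mm² — area = 182.72 mm². Overall, the cross-section is a single solid region. Net area = 182.72 mm².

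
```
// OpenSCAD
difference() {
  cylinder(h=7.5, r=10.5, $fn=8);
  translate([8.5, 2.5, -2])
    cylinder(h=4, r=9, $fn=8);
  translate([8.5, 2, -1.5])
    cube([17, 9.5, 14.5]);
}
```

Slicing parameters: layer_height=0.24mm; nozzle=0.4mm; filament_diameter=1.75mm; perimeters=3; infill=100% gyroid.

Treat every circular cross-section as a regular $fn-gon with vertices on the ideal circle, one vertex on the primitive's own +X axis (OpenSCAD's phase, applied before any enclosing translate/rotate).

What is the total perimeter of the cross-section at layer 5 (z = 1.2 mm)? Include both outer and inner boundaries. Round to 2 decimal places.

At z = 1.2 mm: the r=10.5 cylinder contributes a regular 8-gon of circumradius 10.5 (perimeter = 2·8·10.500·sin(180°/8) = 64.29 mm); the r=9 cylinder at (8.5, 2.5) contributes a regular 8-gon of circumradius 9 (perimeter = 2·8·9.000·sin(180°/8) = 55.11 mm); the cube at (8.5, 2) (footprint 17×9.5) is included at this height (perimeter 53.00 mm); After the difference (first − rest): starting from the r=10.5 cylinder, the r=9 cylinder at (8.5, 2.5) partially overlaps it — only the 110.22 mm² overlap (of its 229.10 mm²) is removed, clipping the outline; the 17×9.5 cube at (8.5, 2) misses the remaining region (no effect) — boundary = 65.75 mm. Overall, the cross-section is a single solid region. Total boundary length (outer) = 65.75 mm.

65.75 mm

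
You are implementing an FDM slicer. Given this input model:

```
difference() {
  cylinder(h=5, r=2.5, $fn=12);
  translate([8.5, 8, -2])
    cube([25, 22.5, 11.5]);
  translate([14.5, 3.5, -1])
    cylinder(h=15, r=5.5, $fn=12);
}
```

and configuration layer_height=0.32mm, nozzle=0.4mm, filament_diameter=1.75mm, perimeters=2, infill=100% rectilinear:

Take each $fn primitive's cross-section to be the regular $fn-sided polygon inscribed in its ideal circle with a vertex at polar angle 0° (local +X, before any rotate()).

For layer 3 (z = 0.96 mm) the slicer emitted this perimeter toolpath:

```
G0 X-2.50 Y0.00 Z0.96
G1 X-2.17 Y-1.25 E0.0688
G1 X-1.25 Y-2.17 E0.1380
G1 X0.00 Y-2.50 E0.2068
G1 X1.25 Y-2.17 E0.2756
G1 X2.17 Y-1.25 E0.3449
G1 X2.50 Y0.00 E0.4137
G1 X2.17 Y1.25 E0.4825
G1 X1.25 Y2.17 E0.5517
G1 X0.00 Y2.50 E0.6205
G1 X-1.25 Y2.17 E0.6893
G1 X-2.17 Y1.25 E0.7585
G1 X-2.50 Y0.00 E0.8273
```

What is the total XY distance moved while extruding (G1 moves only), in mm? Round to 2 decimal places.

Sum the Euclidean lengths of each G1 segment: total = 15.55 mm.

15.55 mm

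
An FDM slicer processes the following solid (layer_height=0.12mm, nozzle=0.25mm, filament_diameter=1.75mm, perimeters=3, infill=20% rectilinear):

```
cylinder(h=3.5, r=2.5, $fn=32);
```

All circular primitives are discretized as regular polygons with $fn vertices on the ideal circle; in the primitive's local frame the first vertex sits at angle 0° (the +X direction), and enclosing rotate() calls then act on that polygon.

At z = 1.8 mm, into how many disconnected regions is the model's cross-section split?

At z = 1.8 mm: the r=2.5 cylinder contributes a regular 32-gon of circumradius 2.5. The result has 1 disconnected region.

1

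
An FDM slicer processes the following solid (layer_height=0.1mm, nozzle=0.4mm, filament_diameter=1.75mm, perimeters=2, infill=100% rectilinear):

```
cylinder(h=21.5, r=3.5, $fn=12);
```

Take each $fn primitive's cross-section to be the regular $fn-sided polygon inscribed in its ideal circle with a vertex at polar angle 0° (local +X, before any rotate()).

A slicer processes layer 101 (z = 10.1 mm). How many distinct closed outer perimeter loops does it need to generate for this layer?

At z = 10.1 mm: the r=3.5 cylinder contributes a regular 12-gon of circumradius 3.5. The result has 1 disconnected region.

1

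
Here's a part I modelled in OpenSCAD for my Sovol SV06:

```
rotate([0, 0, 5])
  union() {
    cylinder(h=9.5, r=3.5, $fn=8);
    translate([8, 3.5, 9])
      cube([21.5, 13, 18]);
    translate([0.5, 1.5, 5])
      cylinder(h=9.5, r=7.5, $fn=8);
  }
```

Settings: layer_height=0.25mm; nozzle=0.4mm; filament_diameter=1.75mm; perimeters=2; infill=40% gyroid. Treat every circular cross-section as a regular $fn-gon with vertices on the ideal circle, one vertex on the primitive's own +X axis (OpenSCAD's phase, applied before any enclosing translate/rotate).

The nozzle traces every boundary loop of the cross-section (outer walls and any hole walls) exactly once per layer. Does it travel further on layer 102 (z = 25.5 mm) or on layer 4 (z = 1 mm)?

layer 102 (z = 25.5 mm)

Layer 102 (z = 25.5): the cylinder does not reach this height (z outside [0, 9.5]); the 21.5×13 cube at (8, 3.5) contributes its full rectangle (perimeter 69.00 mm); the cylinder at (0.5, 1.5) is not intersected at this z (z outside [5, 14.5]); Merging all regions: only the 21.5×13 cube at (8, 3.5) is present, so the union is just that shape — boundary = 69.00 mm; (whole slice rotated 5° about Z — lengths, areas and connectivity unchanged). So its perimeter = 69.00 mm. Layer 4 (z = 1): the cylinder: section is a regular 8-gon, circumradius r=3.5 (perimeter = 2·8·3.500·sin(180°/8) = 21.43 mm); the cube at (8, 3.5) is absent (z outside [9, 27]); the cylinder at (0.5, 1.5) is absent (z outside [5, 14.5]); Merging all regions: only the r=3.5 cylinder is present, so the union is just that shape — boundary = 21.43 mm; (rotated 5° about Z; rotation is an isometry so areas/perimeters/island counts are preserved). So its perimeter = 21.43 mm. Layer 102 is larger (69.00 vs 21.43 mm).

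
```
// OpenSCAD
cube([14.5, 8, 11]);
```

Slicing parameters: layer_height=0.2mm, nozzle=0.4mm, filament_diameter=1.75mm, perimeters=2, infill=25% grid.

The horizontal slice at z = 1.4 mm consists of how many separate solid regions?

1

At z = 1.4 mm: the 14.5×8 cube contributes its full rectangle. The result has 1 disconnected region.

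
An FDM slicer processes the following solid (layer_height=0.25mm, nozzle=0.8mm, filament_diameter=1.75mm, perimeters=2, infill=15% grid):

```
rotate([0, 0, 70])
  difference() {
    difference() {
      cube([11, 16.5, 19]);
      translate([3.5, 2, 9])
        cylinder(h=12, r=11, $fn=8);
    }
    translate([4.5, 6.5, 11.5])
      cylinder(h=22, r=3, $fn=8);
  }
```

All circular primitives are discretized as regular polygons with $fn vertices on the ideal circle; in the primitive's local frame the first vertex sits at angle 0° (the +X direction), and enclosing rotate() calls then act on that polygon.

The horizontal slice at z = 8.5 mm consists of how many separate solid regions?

At z = 8.5 mm: the cube is present — its section is the full 11×16.5 rectangle; the cylinder at (3.5, 2) is not intersected at this z (z outside [9, 21]); Taking the first minus the rest: none of the subtracted shapes is present at this height, so the 11×16.5 cube is unchanged — 1 connected region; the cylinder at (4.5, 6.5) is absent (z outside [11.5, 33.5]); Taking the first minus the rest: none of the subtracted shapes is present at this height, so the result so far is unchanged — 1 connected region; (rotated 70° about Z; rotation is an isometry so areas/perimeters/island counts are preserved). The result has 1 disconnected region.

1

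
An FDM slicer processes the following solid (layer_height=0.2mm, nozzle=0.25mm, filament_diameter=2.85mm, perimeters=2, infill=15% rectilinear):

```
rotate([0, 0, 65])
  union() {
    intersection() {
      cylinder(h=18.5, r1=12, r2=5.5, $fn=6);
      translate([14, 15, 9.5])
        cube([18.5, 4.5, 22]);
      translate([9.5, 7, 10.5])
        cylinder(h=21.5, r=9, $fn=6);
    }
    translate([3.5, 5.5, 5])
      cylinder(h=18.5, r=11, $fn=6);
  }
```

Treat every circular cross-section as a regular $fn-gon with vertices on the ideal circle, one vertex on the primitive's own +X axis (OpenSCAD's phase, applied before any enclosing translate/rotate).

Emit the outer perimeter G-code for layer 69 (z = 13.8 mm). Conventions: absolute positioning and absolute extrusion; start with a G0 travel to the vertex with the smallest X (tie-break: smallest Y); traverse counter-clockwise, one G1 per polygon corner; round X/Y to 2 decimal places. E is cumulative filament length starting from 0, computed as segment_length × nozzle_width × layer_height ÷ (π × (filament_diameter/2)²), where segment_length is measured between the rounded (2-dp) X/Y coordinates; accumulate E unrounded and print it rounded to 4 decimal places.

G0 X-14.46 Y4.54 Z13.80
G1 X-8.15 Y-4.47 E0.0862
G1 X2.80 Y-3.51 E0.1724
G1 X7.45 Y6.46 E0.2586
G1 X1.14 Y15.47 E0.3448
G1 X-9.81 Y14.51 E0.4310
G1 X-14.46 Y4.54 E0.5172

At z = 13.8 mm: the cone: at t=0.746 of its height the radius interpolates to r₁+(r₂−r₁)t = 7.151, giving a regular 6-gon of that circumradius; the cube at (14, 15) is present — its section is the full 18.5×4.5 rectangle; the r=9 cylinder at (9.5, 7) gives a regular 6-gon of circumradius 9 (constant along its height); Taking the intersection: the 18.5×4.5 cube at (14, 15) does not overlap the cone (empty); the r=9 cylinder at (9.5, 7) does not overlap the running intersection (empty) — nothing remains; the r=11 cylinder at (3.5, 5.5) gives a regular 6-gon of circumradius 11 (constant along its height); Combining (union): only the r=11 cylinder at (3.5, 5.5) is present, so the union is just that shape — 1 connected region; (rotated 65° about Z; rotation is an isometry so areas/perimeters/island counts are preserved). The outline is a single polygon with 6 vertices. Extrusion per mm of travel: 0.25 × 0.2 / (π × 1.425²) = 0.007838. Accumulating E over each segment gives final E = 0.5172.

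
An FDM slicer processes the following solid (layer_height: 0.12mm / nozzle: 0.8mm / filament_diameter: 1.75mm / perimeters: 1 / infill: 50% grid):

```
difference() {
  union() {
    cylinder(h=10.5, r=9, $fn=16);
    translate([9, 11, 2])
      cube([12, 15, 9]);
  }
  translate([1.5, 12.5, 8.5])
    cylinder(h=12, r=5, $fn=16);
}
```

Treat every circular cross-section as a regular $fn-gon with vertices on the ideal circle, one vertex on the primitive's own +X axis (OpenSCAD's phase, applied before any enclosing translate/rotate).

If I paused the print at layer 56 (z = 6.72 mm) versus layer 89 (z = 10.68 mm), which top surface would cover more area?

layer 56 (z = 6.72 mm)

Layer 56 (z = 6.72): the cylinder: section is a regular 16-gon, circumradius r=9 (area = (16/2)·9.000²·sin(360°/16) = 247.98 mm²); the cube at (9, 11) (footprint 12×15) is included at this height (area 180.00 mm²); Combining (union): the 2 present regions are separate (no shared area or edge), so areas and boundary lengths simply add and each stays a separate island — area = 427.98 mm²; the cylinder at (1.5, 12.5) is not intersected at this z (z outside [8.5, 20.5]); Taking the first minus the rest: none of the subtracted shapes is present at this height, so the result so far is unchanged — area = 427.98 mm². So its area = 427.98 mm². Layer 89 (z = 10.68): the cylinder is not intersected at this z (z outside [0, 10.5]); the cube at (9, 11) (footprint 12×15) is included at this height (area 180.00 mm²); Combining (union): only the 12×15 cube at (9, 11) is present, so the union is just that shape — area = 180.00 mm²; the r=5 cylinder at (1.5, 12.5) gives a regular 16-gon of circumradius 5 (constant along its height) (area = (16/2)·5.000²·sin(360°/16) = 76.54 mm²); Subtracting the remaining from the first: starting from that combined region (180.00 mm²), the r=5 cylinder at (1.5, 12.5) misses the remaining region (no effect) — area = 180.00 mm². So its area = 180.00 mm². Layer 56 is larger (427.98 vs 180.00 mm²).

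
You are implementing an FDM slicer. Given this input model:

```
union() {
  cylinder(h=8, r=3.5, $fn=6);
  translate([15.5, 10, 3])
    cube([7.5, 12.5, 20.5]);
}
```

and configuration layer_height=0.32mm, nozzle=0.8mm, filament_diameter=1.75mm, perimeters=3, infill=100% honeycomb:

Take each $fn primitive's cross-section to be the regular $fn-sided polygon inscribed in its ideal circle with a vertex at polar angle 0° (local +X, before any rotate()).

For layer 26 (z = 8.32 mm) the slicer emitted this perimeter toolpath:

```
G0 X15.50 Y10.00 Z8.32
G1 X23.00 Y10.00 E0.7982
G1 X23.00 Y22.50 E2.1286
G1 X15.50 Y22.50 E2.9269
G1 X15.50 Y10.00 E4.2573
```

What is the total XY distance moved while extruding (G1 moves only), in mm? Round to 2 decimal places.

Sum the Euclidean lengths of each G1 segment: total = 40.00 mm.

40.00 mm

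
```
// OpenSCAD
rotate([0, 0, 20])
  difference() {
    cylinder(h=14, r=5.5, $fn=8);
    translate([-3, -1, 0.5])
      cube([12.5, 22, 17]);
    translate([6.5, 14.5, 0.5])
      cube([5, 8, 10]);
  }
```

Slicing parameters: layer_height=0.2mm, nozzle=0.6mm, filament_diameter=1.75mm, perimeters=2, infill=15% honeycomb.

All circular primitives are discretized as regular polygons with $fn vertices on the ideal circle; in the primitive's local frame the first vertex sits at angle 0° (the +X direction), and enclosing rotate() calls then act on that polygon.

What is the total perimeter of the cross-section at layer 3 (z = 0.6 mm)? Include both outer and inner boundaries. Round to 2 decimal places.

34.27 mm

At z = 0.6 mm: the r=5.5 cylinder contributes a regular 8-gon of circumradius 5.5 (perimeter = 2·8·5.500·sin(180°/8) = 33.68 mm); the cube at (-3, -1) is present — its section is the full 12.5×22 rectangle (perimeter 69.00 mm); the 5×8 cube at (6.5, 14.5) contributes its full rectangle (perimeter 26.00 mm); Taking the first minus the rest: starting from the r=5.5 cylinder, the 12.5×22 cube at (-3, -1) partially overlaps it — only the 44.32 mm² overlap (of its 275.00 mm²) is removed, clipping the outline; the 5×8 cube at (6.5, 14.5) misses the remaining region (no effect) — boundary = 34.27 mm; (rotated 20° about Z; rotation is an isometry so areas/perimeters/island counts are preserved). Overall, the cross-section is a single solid region. Total boundary length (outer) = 34.27 mm.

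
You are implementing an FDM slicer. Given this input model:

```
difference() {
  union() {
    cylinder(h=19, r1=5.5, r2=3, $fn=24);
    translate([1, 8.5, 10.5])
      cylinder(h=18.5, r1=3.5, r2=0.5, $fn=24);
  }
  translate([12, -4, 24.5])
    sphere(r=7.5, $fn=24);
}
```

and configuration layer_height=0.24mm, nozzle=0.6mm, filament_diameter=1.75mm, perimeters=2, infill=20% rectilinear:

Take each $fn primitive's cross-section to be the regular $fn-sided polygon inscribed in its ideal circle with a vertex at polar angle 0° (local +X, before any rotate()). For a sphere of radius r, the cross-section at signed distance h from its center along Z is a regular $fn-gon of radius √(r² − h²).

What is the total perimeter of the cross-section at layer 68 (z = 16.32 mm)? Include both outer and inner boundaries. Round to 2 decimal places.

At z = 16.32 mm: the cone: at t=0.859 of its height the radius interpolates to r₁+(r₂−r₁)t = 3.353, giving a regular 24-gon of that circumradius (perimeter = 2·24·3.353·sin(180°/24) = 21.01 mm); the cone at (1, 8.5): at t=0.315 of its height the radius interpolates to r₁+(r₂−r₁)t = 2.556, giving a regular 24-gon of that circumradius (perimeter = 2·24·2.556·sin(180°/24) = 16.02 mm); Merging all regions: the 2 present regions are separate (no shared area or edge), so areas and boundary lengths simply add and each stays a separate island — boundary = 37.02 mm; the sphere at (12, -4) does not reach this height (|z−center|=8.180 > r=7.5); Subtracting the remaining from the first: none of the subtracted shapes is present at this height, so that combined region is unchanged — boundary = 37.02 mm. Overall, the cross-section has 2 separate islands. Total boundary length (outer) = 37.02 mm.

37.02 mm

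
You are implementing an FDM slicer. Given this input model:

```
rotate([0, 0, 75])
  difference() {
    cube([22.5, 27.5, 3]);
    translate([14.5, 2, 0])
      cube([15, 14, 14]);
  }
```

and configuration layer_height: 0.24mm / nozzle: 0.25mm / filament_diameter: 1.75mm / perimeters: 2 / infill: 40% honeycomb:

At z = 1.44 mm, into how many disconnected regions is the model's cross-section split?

At z = 1.44 mm: the cube is present — its section is the full 22.5×27.5 rectangle; the cube at (14.5, 2) is present — its section is the full 15×14 rectangle; Subtracting the remaining from the first: starting from the 22.5×27.5 cube, the 15×14 cube at (14.5, 2) partially overlaps it — only the 112.00 mm² overlap (of its 210.00 mm²) is removed, clipping the outline — 1 connected region; (rotated 75° about Z; rotation is an isometry so areas/perimeters/island counts are preserved). The result has 1 disconnected region.

1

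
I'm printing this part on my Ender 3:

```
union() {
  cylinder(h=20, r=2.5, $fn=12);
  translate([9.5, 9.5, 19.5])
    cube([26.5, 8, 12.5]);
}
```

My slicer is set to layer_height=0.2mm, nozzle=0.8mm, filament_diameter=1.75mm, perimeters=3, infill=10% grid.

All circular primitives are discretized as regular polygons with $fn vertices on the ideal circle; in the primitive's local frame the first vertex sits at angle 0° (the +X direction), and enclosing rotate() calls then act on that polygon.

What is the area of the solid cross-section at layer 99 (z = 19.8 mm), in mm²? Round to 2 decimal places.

At z = 19.8 mm: the r=2.5 cylinder gives a regular 12-gon of circumradius 2.5 (constant along its height) (area = (12/2)·2.500²·sin(360°/12) = 18.75 mm²); the cube at (9.5, 9.5) is present — its section is the full 26.5×8 rectangle (area 212.00 mm²); Combining (union): the 2 present regions are separate (no shared area or edge), so areas and boundary lengths simply add and each stays a separate island — area = 230.75 mm². Overall, the cross-section has 2 separate islands. Net area = 230.75 mm².

230.75 mm²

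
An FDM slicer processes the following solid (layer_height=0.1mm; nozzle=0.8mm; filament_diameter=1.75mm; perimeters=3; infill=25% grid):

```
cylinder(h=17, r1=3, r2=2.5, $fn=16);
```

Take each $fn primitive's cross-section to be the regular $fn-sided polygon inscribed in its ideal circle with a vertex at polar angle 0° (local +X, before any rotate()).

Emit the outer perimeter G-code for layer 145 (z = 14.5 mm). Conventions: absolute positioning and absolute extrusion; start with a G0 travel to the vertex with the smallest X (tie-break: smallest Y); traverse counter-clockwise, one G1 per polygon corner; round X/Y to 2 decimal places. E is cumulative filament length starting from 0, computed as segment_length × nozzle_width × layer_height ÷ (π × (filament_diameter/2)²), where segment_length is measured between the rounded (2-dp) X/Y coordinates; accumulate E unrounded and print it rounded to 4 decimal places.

G0 X-2.57 Y0.00 Z14.50
G1 X-2.38 Y-0.98 E0.0332
G1 X-1.82 Y-1.82 E0.0668
G1 X-0.98 Y-2.38 E0.1004
G1 X0.00 Y-2.57 E0.1336
G1 X0.98 Y-2.38 E0.1668
G1 X1.82 Y-1.82 E0.2003
G1 X2.38 Y-0.98 E0.2339
G1 X2.57 Y0.00 E0.2671
G1 X2.38 Y0.98 E0.3003
G1 X1.82 Y1.82 E0.3339
G1 X0.98 Y2.38 E0.3675
G1 X0.00 Y2.57 E0.4007
G1 X-0.98 Y2.38 E0.4339
G1 X-1.82 Y1.82 E0.4675
G1 X-2.38 Y0.98 E0.5010
G1 X-2.57 Y0.00 E0.5342

At z = 14.5 mm: the cone contributes a regular 16-gon of circumradius 2.574 (interpolated between r1=3 and r2=2.5 at t=0.853). The outline is a single polygon with 16 vertices. Extrusion per mm of travel: 0.8 × 0.1 / (π × 0.875²) = 0.033260. Accumulating E over each segment gives final E = 0.5342.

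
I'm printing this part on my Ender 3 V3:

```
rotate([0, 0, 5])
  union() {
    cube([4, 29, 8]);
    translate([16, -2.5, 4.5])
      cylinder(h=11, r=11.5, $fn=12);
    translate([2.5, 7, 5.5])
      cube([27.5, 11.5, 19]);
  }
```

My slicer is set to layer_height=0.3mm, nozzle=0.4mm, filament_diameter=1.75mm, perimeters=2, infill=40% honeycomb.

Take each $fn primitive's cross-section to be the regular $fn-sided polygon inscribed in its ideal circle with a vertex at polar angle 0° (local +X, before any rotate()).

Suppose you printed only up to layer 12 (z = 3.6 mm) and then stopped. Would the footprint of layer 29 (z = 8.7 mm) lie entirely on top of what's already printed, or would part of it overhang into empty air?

Compare the two slices. At z = 3.6: the cube (footprint 4×29) is included at this height (area 116.00 mm²); the cylinder at (16, -2.5) is not intersected at this z (z outside [4.5, 15.5]); the cube at (2.5, 7) is absent (z outside [5.5, 24.5]); Merging all regions: only the 4×29 cube is present, so the union is just that shape — area = 116.00 mm²; (rotated 5° about Z; rotation is an isometry so areas/perimeters/island counts are preserved). At z = 8.7: the cube is not intersected at this z (z outside [0, 8]); the cylinder at (16, -2.5): section is a regular 12-gon, circumradius r=11.5 (area = (12/2)·11.500²·sin(360°/12) = 396.75 mm²); the cube at (2.5, 7) is present — its section is the full 27.5×11.5 rectangle (area 316.25 mm²); Combining (union): the regions partially overlap — summed areas 713.00 mm² minus the doubly-counted overlap 14.35 mm² gives 698.65 mm² — area = 698.65 mm²; (rotated 5° about Z; rotation is an isometry so areas/perimeters/island counts are preserved). Checking containment: at z = 8.7 the cross-section extends beyond the z = 3.6 cross-section by about 681.40 mm².

part overhangs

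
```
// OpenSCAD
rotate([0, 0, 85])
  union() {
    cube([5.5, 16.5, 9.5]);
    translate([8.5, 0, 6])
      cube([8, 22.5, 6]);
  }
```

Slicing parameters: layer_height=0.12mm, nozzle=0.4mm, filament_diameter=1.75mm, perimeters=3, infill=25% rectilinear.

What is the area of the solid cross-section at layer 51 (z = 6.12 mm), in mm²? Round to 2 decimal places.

270.75 mm²

At z = 6.12 mm: the cube is present — its section is the full 5.5×16.5 rectangle (area 90.75 mm²); the cube at (8.5, 0) (footprint 8×22.5) is included at this height (area 180.00 mm²); Combining (union): the 2 present regions are separate (no shared area or edge), so areas and boundary lengths simply add and each stays a separate island — area = 270.75 mm²; (rotated 85° about Z; rotation is an isometry so areas/perimeters/island counts are preserved). Overall, the cross-section has 2 separate islands. Net area = 270.75 mm².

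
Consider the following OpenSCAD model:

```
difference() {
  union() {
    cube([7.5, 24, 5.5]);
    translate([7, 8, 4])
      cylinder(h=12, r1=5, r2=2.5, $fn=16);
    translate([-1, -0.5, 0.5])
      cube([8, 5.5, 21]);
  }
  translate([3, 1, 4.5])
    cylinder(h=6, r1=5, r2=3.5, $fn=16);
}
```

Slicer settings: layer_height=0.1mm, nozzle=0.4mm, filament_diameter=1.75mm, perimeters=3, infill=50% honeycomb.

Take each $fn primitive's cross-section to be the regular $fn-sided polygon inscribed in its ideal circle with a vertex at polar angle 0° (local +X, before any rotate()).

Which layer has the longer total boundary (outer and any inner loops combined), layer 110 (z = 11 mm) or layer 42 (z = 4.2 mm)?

Layer 110 (z = 11): the cube is absent (z outside [0, 5.5]); the cone at (7, 8) contributes a regular 16-gon of circumradius 3.542 (interpolated between r1=5 and r2=2.5 at t=0.583) (perimeter = 2·16·3.542·sin(180°/16) = 22.11 mm); the 8×5.5 cube at (-1, -0.5) contributes its full rectangle (perimeter 27.00 mm); Taking the union: the regions partially overlap (shared area 0.61 mm²), so the edge portions inside another operand are dropped and the merged outline is re-measured after clipping — boundary = 44.93 mm; the cone at (3, 1) is absent (z outside [4.5, 10.5]); Taking the first minus the rest: none of the subtracted shapes is present at this height, so that combined region is unchanged — boundary = 44.93 mm. So its perimeter = 44.93 mm. Layer 42 (z = 4.2): the cube is present — its section is the full 7.5×24 rectangle (perimeter 63.00 mm); the cone at (7, 8) (r1=5→r2=2.5) has section circumradius 4.958 here — a regular 16-gon (perimeter = 2·16·4.958·sin(180°/16) = 30.95 mm); the cube at (-1, -0.5) (footprint 8×5.5) is included at this height (perimeter 27.00 mm); Merging all regions: the regions partially overlap (shared area 77.54 mm²), so the edge portions inside another operand are dropped and the merged outline is re-measured after clipping — boundary = 70.74 mm; the cone at (3, 1) is not intersected at this z (z outside [4.5, 10.5]); After the difference (first − rest): none of the subtracted shapes is present at this height, so the result so far is unchanged — boundary = 70.74 mm. So its perimeter = 70.74 mm. Layer 42 is larger (70.74 vs 44.93 mm).

layer 42 (z = 4.2 mm)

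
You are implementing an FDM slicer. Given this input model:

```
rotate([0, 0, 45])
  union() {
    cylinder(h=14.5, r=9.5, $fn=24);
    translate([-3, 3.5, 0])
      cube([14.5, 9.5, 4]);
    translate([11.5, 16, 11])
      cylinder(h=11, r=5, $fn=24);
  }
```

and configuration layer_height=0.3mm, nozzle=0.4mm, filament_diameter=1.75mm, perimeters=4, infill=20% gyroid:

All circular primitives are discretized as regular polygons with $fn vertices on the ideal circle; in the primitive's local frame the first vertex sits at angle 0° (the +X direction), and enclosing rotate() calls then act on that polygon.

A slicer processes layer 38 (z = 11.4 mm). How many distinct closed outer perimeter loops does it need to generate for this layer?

At z = 11.4 mm: the cylinder: section is a regular 24-gon, circumradius r=9.5; the cube at (-3, 3.5) is not intersected at this z (z outside [0, 4]); the r=5 cylinder at (11.5, 16) gives a regular 24-gon of circumradius 5 (constant along its height); Taking the union: the 2 present regions are separate (no shared area or edge), so areas and boundary lengths simply add and each stays a separate island — 2 connected regions; (rotated 45° about Z; rotation is an isometry so areas/perimeters/island counts are preserved). The result has 2 disconnected regions.

2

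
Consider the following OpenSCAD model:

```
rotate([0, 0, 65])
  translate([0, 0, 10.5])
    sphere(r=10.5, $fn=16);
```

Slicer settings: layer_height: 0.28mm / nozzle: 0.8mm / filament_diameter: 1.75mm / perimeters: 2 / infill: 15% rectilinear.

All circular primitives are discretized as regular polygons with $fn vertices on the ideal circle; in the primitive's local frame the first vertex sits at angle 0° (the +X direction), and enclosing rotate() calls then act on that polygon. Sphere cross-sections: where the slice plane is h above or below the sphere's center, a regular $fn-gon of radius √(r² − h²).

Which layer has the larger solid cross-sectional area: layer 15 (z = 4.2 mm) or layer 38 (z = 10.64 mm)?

layer 38 (z = 10.64 mm)

Layer 15 (z = 4.2): the r=10.5 sphere contributes a regular 16-gon of circumradius √(10.5²−6.3²) = 8.400 (area = (16/2)·8.400²·sin(360°/16) = 216.02 mm²); (whole slice rotated 65° about Z — lengths, areas and connectivity unchanged). So its area = 216.02 mm². Layer 38 (z = 10.64): the r=10.5 sphere contributes a regular 16-gon of circumradius √(10.5²−0.14²) = 10.499 (area = (16/2)·10.499²·sin(360°/16) = 337.47 mm²); (whole slice rotated 65° about Z — lengths, areas and connectivity unchanged). So its area = 337.47 mm². Layer 38 is larger (337.47 vs 216.02 mm²).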